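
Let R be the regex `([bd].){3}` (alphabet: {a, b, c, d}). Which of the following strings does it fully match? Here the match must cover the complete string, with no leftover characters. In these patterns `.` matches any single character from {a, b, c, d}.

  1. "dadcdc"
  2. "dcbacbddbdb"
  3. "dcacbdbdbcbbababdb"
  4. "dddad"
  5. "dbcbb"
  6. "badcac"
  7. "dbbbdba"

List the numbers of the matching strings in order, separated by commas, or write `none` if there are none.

1

1. "dadcdc" → match
2. "dcbacbddbdb" → no match
3 → no match
4. "dddad" → no match
5. "dbcbb" → no match
6. "badcac" → no match
7. "dbbbdba" → no match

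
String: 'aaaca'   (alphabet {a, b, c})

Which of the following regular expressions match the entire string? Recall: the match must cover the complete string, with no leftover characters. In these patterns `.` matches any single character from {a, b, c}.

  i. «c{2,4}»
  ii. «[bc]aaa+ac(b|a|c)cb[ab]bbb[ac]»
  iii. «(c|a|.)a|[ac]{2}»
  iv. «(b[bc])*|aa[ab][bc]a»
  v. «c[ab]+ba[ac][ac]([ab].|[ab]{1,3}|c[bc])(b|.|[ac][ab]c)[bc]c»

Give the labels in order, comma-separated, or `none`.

i → no match — must start with 'c'
ii → no match
iii → no match
iv → match
v → no match — must start with 'c'

iv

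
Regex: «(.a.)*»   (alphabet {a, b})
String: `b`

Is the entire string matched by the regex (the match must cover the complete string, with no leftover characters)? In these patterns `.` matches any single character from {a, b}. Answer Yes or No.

No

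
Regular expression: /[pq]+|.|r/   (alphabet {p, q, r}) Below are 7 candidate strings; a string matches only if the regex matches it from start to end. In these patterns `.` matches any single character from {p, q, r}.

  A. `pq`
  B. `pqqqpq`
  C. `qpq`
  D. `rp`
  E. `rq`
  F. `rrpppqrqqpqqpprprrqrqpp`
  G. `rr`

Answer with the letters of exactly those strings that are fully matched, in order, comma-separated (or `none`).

A → match
B → match
C → match
D → no match
E → no match
F → no match
G → no match

A, B, C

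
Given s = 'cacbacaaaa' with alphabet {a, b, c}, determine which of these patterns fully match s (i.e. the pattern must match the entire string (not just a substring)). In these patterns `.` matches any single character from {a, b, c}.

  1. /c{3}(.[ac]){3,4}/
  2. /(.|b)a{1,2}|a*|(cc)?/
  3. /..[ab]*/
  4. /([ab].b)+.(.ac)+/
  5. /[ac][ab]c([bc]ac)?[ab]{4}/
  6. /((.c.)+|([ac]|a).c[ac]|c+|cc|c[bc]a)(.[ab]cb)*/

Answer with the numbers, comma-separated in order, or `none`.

1 → no match
2 → no match
3 → no match
4 → no match — must end with 'ac'
5 → match
6 → no match

5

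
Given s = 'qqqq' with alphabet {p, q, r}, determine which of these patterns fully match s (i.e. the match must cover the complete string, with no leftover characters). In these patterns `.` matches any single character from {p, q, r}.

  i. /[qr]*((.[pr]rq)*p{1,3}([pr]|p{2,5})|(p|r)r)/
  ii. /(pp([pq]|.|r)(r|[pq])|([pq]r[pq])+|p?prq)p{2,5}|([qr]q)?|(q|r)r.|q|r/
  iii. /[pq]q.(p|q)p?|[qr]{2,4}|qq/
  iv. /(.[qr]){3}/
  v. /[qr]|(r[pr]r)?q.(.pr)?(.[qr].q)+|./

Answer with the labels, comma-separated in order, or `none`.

i → no match
ii → no match
iii → match
iv → no match
v → no match

iii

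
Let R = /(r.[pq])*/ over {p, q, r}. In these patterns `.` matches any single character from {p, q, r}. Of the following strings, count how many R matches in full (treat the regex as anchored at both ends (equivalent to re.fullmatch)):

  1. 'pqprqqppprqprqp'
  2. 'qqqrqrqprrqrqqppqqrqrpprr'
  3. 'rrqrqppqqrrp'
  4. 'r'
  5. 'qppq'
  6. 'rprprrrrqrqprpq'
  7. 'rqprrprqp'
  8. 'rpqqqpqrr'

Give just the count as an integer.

1 → no match
2 → no match
3 → no match
4 → no match
5 → no match
6 → no match
7 → match
8 → no match
Total matched: 1

1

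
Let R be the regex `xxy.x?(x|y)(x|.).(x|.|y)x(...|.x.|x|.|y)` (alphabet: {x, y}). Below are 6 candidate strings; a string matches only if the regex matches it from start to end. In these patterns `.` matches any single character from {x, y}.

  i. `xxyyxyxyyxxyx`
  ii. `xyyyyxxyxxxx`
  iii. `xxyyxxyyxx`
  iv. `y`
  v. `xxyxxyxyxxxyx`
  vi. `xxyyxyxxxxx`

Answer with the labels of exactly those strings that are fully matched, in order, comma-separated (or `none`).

i, iii, v, vi

i → match
ii. `xyyyyxxyxxxx` → no match — must start with `xxy`
iii. `xxyyxxyyxx` → match
iv. `y` → no match — must start with `xxy`
v → match
vi. `xxyyxyxxxxx` → match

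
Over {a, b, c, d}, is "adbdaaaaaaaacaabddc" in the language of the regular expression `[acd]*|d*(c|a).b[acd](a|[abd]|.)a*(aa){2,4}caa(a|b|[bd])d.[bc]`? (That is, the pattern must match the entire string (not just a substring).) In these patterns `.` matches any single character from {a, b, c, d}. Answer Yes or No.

Yes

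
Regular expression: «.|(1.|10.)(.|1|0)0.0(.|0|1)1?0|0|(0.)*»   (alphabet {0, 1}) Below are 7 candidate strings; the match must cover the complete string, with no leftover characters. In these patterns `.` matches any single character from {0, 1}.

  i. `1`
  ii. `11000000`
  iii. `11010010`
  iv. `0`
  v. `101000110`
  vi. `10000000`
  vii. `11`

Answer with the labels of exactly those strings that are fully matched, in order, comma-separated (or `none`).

i → match
ii → match
iii → no match
iv → match
v → match
vi → match
vii → no match

i, ii, iv, v, vi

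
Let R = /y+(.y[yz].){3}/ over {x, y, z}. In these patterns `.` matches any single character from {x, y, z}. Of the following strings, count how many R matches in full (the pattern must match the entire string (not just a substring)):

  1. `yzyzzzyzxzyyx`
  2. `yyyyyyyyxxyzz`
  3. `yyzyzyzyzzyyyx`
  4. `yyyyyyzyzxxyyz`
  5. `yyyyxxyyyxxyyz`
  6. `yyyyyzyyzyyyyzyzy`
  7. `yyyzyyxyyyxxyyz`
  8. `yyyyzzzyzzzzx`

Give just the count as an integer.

6

1 → match
2 → match
3 → match
4 → match
5 → no match
6 → match
7 → match
8 → no match
Total matched: 6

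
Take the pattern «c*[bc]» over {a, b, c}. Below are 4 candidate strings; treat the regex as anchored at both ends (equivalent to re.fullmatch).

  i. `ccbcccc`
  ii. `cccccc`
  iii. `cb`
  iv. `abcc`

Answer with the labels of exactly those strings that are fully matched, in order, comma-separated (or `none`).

ii, iii

i → no match
ii → match
iii → match
iv → no match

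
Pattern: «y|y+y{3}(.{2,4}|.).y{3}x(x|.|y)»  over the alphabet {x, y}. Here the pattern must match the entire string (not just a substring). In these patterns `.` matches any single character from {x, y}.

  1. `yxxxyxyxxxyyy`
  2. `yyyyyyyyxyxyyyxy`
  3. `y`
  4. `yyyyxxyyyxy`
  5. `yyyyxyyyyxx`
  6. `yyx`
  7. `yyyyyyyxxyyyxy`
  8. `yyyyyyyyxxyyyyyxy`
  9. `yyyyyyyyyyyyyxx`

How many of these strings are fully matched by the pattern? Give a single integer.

1 → no match
2 → match
3 → match
4 → match
5 → match
6 → no match
7 → match
8 → match
9 → match
Total matched: 7

7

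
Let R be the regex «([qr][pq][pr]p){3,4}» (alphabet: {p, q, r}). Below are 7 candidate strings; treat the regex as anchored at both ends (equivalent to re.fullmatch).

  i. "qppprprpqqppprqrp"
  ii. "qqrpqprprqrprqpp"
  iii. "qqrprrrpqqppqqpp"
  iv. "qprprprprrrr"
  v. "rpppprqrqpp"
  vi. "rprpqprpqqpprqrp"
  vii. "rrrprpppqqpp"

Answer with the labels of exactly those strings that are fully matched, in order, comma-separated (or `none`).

ii, vi

i → no match
ii → match
iii → no match
iv → no match — must end with "p"
v → no match
vi → match
vii → no match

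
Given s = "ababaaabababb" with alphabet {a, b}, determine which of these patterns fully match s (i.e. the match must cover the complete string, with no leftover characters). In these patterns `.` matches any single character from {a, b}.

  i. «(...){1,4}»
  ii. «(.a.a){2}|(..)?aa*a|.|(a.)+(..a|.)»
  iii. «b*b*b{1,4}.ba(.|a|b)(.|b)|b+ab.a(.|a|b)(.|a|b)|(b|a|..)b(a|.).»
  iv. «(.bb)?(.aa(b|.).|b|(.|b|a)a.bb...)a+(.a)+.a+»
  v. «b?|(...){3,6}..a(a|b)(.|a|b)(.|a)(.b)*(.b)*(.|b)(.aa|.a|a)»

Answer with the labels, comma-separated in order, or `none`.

i → no match
ii → match
iii → no match
iv → no match — must end with "a"
v → no match

ii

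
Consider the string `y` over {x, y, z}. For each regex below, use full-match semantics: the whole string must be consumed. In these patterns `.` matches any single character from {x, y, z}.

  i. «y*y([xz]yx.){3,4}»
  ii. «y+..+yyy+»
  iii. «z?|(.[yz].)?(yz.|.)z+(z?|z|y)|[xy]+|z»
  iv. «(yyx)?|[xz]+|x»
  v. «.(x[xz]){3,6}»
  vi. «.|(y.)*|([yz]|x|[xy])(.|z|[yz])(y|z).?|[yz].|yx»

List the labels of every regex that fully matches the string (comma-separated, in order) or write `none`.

i → no match
ii → no match
iii → match
iv → no match
v → no match
vi → match

iii, vi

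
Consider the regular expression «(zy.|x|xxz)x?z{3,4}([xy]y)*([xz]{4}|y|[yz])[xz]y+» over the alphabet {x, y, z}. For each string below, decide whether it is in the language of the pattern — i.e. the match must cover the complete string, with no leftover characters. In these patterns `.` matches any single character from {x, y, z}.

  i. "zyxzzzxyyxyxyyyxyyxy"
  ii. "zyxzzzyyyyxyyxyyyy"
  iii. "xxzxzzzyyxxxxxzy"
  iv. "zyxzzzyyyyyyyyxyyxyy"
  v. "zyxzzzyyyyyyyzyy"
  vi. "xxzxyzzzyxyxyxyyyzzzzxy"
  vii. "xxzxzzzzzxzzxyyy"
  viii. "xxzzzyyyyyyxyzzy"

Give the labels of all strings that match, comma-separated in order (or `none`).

i → no match
ii → match
iii → no match
iv → match
v → match
vi → no match
vii → match
viii → match

ii, iv, v, vii, viii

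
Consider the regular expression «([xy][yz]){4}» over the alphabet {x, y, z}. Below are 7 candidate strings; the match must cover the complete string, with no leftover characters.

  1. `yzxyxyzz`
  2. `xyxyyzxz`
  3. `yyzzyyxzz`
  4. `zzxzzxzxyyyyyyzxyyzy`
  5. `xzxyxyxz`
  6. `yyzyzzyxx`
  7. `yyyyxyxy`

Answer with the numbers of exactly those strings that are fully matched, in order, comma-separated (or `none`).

2, 5, 7

1. `yzxyxyzz` → no match
2. `xyxyyzxz` → match
3. `yyzzyyxzz` → no match
4 → no match
5. `xzxyxyxz` → match
6. `yyzyzzyxx` → no match
7. `yyyyxyxy` → match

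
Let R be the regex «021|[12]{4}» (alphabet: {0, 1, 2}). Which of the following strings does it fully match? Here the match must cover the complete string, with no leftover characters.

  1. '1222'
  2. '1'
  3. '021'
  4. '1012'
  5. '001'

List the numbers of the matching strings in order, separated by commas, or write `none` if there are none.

1 → match
2 → no match
3 → match
4 → no match
5 → no match

1, 3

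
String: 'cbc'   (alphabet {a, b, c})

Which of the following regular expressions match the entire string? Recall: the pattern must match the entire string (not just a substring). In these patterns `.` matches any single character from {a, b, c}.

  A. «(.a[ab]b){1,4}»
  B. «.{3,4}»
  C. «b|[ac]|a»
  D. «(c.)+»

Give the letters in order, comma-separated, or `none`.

A → no match — must end with 'b'
B → match
C → no match
D → no match

B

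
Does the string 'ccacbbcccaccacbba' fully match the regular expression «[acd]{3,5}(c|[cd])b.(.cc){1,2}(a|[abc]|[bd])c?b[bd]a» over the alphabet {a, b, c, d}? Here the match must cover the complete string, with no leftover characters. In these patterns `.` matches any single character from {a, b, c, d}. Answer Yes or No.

Yes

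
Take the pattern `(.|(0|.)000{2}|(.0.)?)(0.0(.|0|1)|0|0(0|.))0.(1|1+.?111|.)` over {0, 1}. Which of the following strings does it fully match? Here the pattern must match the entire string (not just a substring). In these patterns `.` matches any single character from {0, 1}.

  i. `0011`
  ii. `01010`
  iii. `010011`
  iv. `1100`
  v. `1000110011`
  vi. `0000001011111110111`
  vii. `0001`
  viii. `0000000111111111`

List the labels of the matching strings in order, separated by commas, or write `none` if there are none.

i → match
ii → match
iii → no match
iv → no match
v → no match
vi → match
vii → match
viii → match

i, ii, vi, vii, viii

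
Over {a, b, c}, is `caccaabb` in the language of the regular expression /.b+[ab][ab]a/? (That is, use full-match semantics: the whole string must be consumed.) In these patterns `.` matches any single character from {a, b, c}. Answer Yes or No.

Every match must end with `a`, but `caccaabb` does not.

No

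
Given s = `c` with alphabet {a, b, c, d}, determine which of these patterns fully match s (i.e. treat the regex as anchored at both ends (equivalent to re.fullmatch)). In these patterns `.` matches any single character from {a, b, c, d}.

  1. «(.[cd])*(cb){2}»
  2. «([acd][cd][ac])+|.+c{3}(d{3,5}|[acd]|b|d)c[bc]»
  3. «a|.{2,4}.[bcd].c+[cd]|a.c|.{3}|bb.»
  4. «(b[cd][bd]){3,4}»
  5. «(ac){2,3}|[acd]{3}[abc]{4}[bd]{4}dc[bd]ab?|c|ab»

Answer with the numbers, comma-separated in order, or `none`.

5

1 → no match — must end with `cb`
2 → no match
3 → no match
4 → no match — must start with `b`
5 → match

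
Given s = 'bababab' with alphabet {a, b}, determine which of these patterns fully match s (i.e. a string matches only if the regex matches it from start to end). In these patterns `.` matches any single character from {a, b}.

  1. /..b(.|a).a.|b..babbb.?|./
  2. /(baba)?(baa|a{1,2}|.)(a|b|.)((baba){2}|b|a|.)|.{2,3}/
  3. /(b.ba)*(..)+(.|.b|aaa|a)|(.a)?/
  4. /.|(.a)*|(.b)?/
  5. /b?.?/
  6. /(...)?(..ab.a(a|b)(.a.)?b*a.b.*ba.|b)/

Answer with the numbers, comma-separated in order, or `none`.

1, 2, 3

1 → match
2 → match
3 → match
4 → no match
5 → no match
6 → no match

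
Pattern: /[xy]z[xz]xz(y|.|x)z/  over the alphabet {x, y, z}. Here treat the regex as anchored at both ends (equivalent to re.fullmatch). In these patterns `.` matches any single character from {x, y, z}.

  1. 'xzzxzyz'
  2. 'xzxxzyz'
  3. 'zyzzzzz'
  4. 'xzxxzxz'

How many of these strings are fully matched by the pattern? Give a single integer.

3

1 → match
2 → match
3 → no match
4 → match
Total matched: 3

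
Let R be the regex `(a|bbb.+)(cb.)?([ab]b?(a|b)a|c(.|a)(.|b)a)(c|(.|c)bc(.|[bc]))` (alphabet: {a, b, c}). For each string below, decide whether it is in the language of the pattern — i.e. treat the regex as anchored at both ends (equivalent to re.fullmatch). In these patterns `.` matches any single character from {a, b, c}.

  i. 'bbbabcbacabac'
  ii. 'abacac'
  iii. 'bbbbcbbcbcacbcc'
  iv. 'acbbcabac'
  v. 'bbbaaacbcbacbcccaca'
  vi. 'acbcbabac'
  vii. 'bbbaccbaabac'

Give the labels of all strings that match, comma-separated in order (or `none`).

i, iii, iv, vii

i → match
ii → no match
iii → match
iv → match
v → no match
vi → no match
vii → match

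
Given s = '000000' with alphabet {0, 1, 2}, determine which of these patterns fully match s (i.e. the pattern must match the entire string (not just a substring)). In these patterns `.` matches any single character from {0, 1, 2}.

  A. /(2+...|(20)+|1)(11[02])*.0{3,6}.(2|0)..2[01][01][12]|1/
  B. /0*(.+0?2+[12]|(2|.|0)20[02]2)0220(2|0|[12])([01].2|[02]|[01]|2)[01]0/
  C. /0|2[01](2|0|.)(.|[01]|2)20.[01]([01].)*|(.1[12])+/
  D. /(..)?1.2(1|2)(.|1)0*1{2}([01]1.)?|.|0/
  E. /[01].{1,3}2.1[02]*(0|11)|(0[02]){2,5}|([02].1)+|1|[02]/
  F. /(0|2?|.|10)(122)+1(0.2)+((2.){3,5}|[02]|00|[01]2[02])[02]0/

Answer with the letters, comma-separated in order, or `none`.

E

A → no match
B → no match
C → no match
D → no match
E → match
F → no match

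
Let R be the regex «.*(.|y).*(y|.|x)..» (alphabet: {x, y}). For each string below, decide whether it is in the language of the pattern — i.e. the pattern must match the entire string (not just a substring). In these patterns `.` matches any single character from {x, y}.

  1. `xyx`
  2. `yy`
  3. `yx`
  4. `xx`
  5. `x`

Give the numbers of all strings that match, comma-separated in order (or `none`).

none

1. `xyx` → no match
2. `yy` → no match
3. `yx` → no match
4. `xx` → no match
5. `x` → no match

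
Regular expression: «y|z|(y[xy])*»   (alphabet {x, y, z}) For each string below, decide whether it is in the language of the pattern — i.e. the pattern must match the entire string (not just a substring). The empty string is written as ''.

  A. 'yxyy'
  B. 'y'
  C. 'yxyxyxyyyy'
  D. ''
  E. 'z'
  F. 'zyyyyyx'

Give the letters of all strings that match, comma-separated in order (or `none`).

A → match
B → match
C → match
D → match
E → match
F → no match

A, B, C, D, E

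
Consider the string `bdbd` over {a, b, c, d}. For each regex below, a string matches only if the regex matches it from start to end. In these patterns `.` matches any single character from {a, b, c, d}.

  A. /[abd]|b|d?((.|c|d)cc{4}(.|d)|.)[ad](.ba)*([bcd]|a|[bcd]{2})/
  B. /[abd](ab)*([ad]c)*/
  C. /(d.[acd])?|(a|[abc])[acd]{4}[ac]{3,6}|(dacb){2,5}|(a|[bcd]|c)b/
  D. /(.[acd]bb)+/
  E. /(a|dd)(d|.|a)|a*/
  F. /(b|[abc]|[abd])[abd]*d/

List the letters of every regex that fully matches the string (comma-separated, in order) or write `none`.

A → match
B → no match
C → no match
D → no match — must end with `bb`
E → no match
F → match

A, F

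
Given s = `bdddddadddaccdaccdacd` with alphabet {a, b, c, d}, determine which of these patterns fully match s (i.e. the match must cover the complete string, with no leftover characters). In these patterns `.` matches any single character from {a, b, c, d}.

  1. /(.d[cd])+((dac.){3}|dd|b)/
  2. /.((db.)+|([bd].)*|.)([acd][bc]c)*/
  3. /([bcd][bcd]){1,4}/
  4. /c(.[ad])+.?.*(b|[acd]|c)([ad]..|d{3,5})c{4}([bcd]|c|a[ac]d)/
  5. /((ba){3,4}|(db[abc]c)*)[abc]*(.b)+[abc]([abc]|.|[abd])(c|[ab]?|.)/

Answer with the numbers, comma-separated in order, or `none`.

1 → match
2 → no match
3 → no match
4 → no match — must start with `c`
5 → no match

1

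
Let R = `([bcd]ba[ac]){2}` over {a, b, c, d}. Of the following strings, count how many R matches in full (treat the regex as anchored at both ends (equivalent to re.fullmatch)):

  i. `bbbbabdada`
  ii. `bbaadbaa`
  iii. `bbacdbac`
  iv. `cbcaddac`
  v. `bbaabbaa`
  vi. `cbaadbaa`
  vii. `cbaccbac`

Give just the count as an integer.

i → no match
ii → match
iii → match
iv → no match
v → match
vi → match
vii → match
Total matched: 5

5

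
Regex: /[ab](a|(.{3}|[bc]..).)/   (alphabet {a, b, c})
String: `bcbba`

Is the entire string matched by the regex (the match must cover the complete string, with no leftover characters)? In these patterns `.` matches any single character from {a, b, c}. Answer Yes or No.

Yes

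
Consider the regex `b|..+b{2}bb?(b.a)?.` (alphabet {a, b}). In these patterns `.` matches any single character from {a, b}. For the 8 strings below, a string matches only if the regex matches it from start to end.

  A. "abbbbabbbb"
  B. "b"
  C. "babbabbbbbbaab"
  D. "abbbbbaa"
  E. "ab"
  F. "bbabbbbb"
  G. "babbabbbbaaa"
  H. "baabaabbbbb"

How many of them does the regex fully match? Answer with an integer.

A → match
B → match
C → match
D → no match
E → no match
F → match
G → match
H → match
Total matched: 6

6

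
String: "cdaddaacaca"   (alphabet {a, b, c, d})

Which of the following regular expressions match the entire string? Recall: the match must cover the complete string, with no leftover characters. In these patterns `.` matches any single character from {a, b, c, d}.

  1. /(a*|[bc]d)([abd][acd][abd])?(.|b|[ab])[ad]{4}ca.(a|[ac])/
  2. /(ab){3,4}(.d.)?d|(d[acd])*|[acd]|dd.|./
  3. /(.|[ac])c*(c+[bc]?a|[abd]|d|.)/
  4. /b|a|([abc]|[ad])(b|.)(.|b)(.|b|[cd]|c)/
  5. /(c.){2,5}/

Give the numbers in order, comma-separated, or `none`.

1 → match
2 → no match
3 → no match
4 → no match
5 → no match

1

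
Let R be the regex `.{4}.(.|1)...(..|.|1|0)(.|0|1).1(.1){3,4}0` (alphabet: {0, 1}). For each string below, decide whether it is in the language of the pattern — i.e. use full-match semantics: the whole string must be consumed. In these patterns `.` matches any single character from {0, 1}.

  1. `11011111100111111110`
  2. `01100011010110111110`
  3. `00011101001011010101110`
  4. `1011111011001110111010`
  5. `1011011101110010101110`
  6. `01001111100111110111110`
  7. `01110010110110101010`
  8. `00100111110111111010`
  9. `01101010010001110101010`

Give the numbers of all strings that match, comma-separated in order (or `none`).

1, 2, 3, 4, 6, 7, 8, 9

1 → match
2 → match
3 → match
4 → match
5 → no match
6 → match
7 → match
8 → match
9 → match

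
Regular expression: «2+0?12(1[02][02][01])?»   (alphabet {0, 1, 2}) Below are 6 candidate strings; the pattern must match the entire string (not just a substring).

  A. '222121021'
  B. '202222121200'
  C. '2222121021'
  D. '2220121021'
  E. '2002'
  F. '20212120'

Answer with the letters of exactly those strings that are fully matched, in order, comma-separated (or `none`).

A, C, D

A → match
B → no match
C → match
D → match
E → no match
F → no match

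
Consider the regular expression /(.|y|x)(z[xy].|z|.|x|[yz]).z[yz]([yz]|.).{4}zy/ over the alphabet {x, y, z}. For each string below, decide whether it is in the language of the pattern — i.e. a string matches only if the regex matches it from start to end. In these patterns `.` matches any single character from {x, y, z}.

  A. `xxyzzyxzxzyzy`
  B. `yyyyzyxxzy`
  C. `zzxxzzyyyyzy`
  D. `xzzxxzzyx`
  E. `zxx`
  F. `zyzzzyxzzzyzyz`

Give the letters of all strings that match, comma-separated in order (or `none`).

none

A → no match
B → no match
C → no match
D → no match — must end with `zy`
E → no match — must end with `zy`
F → no match — must end with `zy`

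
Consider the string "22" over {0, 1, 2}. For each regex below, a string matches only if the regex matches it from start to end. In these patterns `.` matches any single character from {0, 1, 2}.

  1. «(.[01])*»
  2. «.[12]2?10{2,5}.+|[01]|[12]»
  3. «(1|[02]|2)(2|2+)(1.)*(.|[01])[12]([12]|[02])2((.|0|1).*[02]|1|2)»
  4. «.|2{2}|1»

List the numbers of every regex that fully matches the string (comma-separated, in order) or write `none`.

4

1 → no match
2 → no match
3 → no match
4 → match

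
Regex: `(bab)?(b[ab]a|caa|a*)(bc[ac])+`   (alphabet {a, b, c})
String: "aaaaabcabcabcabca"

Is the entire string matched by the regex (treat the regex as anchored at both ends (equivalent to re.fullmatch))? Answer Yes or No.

Yes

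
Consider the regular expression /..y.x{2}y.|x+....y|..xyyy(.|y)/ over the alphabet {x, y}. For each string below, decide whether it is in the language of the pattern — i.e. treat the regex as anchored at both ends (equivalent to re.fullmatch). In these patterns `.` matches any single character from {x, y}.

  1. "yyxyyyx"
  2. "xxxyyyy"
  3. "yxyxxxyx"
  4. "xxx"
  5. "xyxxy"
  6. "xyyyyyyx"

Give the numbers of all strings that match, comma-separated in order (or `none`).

1. "yyxyyyx" → match
2. "xxxyyyy" → match
3. "yxyxxxyx" → match
4. "xxx" → no match
5. "xyxxy" → no match
6. "xyyyyyyx" → no match

1, 2, 3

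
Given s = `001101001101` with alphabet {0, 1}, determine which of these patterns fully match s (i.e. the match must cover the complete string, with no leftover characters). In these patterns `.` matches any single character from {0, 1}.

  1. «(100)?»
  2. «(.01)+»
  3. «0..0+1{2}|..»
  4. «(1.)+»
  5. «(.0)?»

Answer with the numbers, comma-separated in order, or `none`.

1 → no match
2 → match
3 → no match
4 → no match — must start with `1`
5 → no match

2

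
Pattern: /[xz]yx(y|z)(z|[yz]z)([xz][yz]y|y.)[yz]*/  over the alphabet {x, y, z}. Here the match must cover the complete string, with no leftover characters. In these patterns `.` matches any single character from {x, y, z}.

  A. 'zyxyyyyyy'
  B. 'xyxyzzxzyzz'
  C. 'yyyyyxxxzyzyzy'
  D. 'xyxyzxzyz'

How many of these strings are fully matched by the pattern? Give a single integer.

2

A. 'zyxyyyyyy' → no match
B. 'xyxyzzxzyzz' → match
C → no match
D. 'xyxyzxzyz' → match
Total matched: 2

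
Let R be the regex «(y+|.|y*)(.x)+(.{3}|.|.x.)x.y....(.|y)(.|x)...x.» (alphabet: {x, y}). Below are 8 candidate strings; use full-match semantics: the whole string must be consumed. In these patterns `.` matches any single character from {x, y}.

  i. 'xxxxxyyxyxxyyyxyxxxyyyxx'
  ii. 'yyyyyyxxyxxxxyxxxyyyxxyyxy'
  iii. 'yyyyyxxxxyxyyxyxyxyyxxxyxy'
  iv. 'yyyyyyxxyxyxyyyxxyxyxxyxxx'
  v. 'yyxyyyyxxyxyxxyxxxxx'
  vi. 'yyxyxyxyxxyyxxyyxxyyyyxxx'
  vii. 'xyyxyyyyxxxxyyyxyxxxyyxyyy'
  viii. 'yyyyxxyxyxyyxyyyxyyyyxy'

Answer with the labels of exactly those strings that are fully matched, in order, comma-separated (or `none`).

i → no match
ii → no match
iii → no match
iv → no match
v → no match
vi → no match
vii → no match
viii → match

viii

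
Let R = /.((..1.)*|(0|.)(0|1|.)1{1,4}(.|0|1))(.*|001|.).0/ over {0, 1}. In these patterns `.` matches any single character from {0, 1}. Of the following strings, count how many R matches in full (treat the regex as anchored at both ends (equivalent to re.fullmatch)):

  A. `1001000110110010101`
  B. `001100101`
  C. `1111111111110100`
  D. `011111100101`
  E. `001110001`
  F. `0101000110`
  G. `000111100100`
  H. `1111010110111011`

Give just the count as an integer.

3

A → no match — must end with `0`
B → no match — must end with `0`
C → match
D → no match — must end with `0`
E → no match — must end with `0`
F → match
G → match
H → no match — must end with `0`
Total matched: 3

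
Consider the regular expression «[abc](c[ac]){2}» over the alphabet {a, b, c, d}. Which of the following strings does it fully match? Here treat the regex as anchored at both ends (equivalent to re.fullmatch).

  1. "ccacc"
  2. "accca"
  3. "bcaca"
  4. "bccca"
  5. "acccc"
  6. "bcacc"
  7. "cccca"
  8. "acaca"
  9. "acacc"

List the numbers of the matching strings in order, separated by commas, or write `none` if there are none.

1 → match
2 → match
3 → match
4 → match
5 → match
6 → match
7 → match
8 → match
9 → match

1, 2, 3, 4, 5, 6, 7, 8, 9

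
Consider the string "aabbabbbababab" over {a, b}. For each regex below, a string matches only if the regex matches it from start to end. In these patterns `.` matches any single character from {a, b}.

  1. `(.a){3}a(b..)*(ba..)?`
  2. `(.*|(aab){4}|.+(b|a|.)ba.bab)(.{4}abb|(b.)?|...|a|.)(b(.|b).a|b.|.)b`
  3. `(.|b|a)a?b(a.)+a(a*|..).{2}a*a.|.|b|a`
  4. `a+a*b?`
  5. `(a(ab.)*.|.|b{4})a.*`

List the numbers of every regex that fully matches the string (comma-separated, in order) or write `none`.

1 → no match
2 → match
3 → no match
4 → no match
5 → match

2, 5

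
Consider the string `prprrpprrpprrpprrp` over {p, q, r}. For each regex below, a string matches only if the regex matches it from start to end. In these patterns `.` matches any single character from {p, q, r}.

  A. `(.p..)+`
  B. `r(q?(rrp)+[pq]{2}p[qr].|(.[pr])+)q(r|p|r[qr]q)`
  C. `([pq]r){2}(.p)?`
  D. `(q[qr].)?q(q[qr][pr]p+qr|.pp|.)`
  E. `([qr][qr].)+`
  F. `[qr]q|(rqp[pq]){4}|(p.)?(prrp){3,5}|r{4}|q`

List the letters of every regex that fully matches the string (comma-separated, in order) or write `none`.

F

A → no match
B → no match — must start with `r`
C → no match
D → no match
E → no match
F → match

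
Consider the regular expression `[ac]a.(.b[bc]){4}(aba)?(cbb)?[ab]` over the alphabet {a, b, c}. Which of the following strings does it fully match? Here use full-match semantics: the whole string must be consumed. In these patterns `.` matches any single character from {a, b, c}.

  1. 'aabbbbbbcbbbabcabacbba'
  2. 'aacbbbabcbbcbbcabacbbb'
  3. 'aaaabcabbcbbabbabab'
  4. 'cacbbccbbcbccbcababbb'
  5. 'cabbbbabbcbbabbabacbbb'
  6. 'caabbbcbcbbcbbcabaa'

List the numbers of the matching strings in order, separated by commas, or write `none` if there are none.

1, 2, 3, 5, 6

1 → match
2 → match
3 → match
4 → no match
5 → match
6 → match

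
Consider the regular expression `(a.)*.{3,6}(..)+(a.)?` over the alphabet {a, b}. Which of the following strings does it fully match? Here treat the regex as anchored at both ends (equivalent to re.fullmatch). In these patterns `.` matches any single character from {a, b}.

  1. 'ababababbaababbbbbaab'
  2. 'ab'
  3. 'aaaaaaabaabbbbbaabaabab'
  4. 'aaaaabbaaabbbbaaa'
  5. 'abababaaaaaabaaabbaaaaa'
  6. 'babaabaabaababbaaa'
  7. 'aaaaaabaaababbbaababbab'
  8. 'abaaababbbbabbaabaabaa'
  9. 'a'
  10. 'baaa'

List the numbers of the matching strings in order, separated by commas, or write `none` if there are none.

1, 3, 4, 5, 6, 7, 8

1 → match
2. 'ab' → no match
3 → match
4 → match
5 → match
6 → match
7 → match
8 → match
9. 'a' → no match
10. 'baaa' → no match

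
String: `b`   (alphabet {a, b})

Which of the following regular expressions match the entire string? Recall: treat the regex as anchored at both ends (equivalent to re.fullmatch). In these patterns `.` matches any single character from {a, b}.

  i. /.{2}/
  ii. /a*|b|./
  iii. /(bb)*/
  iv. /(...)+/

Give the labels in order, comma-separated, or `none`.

ii

i → no match
ii → match
iii → no match
iv → no match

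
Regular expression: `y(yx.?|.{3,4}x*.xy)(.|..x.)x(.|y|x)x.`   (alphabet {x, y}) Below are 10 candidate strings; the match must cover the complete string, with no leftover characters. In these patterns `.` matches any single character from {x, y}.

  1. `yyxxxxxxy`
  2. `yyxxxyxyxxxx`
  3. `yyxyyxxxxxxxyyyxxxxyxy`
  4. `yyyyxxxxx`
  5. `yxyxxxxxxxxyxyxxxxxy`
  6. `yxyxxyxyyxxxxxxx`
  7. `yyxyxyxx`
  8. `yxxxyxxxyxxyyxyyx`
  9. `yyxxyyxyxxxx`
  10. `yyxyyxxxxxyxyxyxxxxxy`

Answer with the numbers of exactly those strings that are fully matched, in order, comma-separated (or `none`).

1 → match
2 → match
3 → no match
4 → no match
5 → match
6 → match
7 → match
8 → no match
9 → match
10 → match

1, 2, 5, 6, 7, 9, 10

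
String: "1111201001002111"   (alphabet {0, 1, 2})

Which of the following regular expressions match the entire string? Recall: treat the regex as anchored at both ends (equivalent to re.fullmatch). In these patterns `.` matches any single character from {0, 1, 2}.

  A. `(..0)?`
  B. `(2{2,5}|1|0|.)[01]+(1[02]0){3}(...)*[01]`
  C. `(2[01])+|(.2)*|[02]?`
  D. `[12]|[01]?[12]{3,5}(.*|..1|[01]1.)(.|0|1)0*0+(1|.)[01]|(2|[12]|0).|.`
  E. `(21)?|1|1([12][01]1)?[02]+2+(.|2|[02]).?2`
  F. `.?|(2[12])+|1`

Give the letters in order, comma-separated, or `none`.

A → no match
B → match
C → no match
D → no match
E → no match
F → no match

B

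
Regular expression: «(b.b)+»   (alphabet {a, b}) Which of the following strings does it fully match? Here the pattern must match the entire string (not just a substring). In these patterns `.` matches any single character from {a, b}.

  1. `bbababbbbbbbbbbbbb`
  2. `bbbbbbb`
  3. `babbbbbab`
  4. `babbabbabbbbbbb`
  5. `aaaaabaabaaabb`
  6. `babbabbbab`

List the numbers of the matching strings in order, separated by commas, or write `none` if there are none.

3, 4

1 → no match
2 → no match
3 → match
4 → match
5 → no match — must start with `b`
6 → no match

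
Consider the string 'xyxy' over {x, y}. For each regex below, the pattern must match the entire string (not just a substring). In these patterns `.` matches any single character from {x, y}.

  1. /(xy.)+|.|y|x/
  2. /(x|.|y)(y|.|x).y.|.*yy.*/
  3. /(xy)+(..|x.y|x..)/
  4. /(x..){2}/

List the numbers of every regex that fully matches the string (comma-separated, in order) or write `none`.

1 → no match
2 → no match
3 → match
4 → no match

3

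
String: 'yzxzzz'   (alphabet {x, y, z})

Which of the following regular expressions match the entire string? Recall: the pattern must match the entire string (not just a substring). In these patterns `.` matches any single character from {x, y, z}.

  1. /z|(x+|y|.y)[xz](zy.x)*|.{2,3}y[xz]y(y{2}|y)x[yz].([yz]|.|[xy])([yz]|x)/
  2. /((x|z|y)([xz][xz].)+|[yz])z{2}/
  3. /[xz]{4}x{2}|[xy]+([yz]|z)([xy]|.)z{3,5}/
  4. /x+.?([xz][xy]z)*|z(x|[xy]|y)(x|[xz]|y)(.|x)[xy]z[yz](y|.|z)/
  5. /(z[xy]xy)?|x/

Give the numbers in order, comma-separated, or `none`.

2, 3

1 → no match
2 → match
3 → match
4 → no match
5 → no match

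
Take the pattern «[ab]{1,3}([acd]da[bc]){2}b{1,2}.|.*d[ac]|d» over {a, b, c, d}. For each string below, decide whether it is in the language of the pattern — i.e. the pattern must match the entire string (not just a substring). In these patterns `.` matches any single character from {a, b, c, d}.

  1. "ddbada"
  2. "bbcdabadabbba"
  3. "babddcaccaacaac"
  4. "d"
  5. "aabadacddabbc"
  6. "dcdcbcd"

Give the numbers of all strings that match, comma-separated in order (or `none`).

1 → match
2 → match
3 → no match
4 → match
5 → match
6 → no match

1, 2, 4, 5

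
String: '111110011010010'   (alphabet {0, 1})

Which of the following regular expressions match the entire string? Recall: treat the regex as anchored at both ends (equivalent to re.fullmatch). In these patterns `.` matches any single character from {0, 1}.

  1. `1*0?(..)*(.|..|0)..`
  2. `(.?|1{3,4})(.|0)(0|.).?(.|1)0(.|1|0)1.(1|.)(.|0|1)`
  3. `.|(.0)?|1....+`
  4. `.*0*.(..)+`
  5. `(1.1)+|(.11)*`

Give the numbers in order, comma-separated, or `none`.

1 → match
2 → no match
3 → match
4 → match
5 → no match

1, 3, 4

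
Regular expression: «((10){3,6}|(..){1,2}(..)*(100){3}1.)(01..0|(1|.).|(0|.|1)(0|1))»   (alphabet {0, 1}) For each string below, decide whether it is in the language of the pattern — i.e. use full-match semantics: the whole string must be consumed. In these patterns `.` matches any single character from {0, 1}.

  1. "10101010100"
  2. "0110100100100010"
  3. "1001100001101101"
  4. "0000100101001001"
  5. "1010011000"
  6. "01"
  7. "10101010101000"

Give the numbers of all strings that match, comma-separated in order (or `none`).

1 → no match
2 → no match
3 → no match
4 → no match
5 → no match
6 → no match
7 → match

7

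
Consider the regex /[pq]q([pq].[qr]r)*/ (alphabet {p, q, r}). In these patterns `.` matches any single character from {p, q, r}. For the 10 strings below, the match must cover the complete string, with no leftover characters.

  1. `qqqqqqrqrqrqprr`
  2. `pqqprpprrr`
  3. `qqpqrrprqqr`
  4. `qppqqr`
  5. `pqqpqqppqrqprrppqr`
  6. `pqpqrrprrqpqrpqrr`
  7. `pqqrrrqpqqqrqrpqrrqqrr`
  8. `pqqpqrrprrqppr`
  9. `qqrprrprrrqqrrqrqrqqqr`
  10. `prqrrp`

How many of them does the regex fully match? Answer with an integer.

1 → no match
2 → no match
3 → no match
4 → no match
5 → no match
6 → no match
7 → no match
8 → no match
9 → no match
10 → no match
Total matched: 0

0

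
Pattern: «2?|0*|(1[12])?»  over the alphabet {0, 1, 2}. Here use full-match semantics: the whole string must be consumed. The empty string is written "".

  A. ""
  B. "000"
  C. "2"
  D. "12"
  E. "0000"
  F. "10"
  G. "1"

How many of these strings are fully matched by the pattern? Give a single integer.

5

A → match
B → match
C → match
D → match
E → match
F → no match
G → no match
Total matched: 5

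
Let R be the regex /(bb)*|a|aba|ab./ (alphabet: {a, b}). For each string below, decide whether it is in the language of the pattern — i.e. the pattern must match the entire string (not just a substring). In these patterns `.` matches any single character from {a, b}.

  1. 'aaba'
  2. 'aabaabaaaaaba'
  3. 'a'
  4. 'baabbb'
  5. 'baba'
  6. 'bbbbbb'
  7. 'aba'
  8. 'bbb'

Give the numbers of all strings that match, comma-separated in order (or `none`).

3, 6, 7

1 → no match
2 → no match
3 → match
4 → no match
5 → no match
6 → match
7 → match
8 → no match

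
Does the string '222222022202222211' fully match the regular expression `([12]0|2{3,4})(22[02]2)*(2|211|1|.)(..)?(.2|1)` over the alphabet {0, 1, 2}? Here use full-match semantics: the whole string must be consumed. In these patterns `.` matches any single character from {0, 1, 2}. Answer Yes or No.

Yes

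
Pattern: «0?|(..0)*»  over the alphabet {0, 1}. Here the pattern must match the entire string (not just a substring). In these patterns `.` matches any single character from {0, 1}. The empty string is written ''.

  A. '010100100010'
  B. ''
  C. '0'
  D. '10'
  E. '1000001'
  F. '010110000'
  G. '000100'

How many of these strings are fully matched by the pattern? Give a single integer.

A → match
B → match
C → match
D → no match
E → no match
F → match
G → match
Total matched: 5

5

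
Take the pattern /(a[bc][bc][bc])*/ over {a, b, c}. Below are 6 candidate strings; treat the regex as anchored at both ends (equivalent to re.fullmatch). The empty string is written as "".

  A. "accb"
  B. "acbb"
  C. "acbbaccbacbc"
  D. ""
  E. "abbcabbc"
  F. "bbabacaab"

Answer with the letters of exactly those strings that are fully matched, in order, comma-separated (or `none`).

A, B, C, D, E

A → match
B → match
C → match
D → match
E → match
F → no match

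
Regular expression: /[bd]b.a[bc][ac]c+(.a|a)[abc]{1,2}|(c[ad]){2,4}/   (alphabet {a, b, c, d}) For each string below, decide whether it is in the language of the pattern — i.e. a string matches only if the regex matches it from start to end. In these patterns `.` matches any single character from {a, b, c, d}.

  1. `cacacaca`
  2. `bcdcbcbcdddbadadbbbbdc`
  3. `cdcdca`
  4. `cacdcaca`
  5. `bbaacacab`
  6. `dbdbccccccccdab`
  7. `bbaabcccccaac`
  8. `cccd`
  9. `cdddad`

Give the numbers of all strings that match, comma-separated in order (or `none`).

1, 3, 4, 5, 7

1 → match
2 → no match
3 → match
4 → match
5 → match
6 → no match
7 → match
8 → no match
9 → no match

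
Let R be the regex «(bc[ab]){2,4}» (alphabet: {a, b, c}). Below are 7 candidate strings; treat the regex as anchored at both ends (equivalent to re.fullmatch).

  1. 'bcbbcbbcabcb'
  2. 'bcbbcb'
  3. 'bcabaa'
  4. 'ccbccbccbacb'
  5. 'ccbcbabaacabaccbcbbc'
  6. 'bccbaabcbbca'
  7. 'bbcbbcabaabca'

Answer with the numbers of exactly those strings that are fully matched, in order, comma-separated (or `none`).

1. 'bcbbcbbcabcb' → match
2. 'bcbbcb' → match
3. 'bcabaa' → no match
4. 'ccbccbccbacb' → no match — must start with 'bc'
5 → no match — must start with 'bc'
6. 'bccbaabcbbca' → no match
7 → no match — must start with 'bc'

1, 2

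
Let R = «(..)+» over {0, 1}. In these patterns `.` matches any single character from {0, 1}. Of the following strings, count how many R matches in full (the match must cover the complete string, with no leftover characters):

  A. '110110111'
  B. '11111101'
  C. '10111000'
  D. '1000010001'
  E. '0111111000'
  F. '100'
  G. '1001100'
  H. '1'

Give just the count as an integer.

A → no match
B → match
C → match
D → match
E → match
F → no match
G → no match
H → no match
Total matched: 4

4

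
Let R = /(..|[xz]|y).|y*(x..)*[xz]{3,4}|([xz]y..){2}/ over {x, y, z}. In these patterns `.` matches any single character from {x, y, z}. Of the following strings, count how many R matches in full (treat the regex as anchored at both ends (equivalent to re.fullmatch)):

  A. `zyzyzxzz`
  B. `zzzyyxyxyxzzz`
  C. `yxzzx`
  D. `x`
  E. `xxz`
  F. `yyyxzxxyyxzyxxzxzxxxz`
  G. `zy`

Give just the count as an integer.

4

A → no match
B → no match
C → match
D → no match
E → match
F → match
G → match
Total matched: 4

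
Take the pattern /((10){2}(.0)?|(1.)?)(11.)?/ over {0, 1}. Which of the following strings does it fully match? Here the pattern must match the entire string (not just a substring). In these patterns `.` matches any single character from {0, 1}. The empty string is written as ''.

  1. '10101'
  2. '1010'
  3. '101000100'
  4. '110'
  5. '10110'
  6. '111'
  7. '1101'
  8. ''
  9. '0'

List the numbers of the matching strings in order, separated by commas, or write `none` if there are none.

1. '10101' → no match
2. '1010' → match
3. '101000100' → no match
4. '110' → match
5. '10110' → match
6. '111' → match
7. '1101' → no match
8. '' → match
9. '0' → no match

2, 4, 5, 6, 8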